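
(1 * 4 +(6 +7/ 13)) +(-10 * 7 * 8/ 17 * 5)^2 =101959593/ 3757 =27138.57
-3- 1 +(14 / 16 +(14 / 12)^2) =-127 / 72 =-1.76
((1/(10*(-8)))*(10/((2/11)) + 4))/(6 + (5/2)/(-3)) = -177/1240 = -0.14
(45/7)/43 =45/301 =0.15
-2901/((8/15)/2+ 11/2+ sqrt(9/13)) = -195730470/380977+ 7832700 *sqrt(13)/380977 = -439.63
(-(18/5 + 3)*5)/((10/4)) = -66/5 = -13.20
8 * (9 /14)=36 /7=5.14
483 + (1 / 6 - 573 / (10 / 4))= 7619 / 30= 253.97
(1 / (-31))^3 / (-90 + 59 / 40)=40 / 105489931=0.00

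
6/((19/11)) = 66/19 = 3.47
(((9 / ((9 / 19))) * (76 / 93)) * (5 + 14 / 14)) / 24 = 3.88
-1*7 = -7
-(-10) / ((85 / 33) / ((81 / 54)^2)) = 297 / 34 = 8.74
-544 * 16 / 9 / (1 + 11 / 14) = -121856 / 225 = -541.58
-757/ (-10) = 757/ 10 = 75.70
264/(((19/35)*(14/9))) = 5940/19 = 312.63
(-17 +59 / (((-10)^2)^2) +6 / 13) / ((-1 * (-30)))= -716411 / 1300000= -0.55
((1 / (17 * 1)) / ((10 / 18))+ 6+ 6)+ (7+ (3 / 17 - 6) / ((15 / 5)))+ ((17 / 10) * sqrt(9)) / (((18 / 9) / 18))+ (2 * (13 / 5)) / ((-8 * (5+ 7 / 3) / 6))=233873 / 3740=62.53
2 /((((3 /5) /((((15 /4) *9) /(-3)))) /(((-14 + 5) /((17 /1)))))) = 675 /34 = 19.85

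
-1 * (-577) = 577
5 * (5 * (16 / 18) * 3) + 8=224 / 3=74.67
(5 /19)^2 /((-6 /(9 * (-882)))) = 91.62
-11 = -11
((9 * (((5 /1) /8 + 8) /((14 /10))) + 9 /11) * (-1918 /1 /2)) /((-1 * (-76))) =-4748283 /6688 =-709.97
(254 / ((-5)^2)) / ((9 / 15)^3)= 1270 / 27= 47.04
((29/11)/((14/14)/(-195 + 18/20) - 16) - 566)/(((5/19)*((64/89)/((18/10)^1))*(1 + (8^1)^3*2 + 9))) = -5.21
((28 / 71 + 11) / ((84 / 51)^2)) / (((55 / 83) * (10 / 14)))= 19405483 / 2186800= 8.87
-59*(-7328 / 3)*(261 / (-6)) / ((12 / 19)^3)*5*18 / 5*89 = -239186300369 / 6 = -39864383394.83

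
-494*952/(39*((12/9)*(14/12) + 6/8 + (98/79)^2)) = -2709292992/863747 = -3136.67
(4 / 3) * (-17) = -22.67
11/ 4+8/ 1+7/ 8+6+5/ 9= 1309/ 72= 18.18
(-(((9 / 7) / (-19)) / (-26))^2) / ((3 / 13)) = -27 / 919828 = -0.00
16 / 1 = 16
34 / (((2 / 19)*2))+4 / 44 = 3555 / 22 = 161.59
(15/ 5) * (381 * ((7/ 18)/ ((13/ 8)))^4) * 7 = 546429184/ 20820969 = 26.24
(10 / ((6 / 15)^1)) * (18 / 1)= 450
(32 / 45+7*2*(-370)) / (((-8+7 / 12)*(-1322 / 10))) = -932272 / 176487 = -5.28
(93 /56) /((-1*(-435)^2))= -31 /3532200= -0.00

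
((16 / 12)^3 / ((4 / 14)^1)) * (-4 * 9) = -896 / 3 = -298.67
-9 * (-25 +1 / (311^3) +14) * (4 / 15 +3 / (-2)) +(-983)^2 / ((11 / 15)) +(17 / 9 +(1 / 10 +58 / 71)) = 2785742690043551479 / 2114339436990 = 1317547.52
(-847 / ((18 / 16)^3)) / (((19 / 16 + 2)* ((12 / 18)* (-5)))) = 3469312 / 61965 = 55.99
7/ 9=0.78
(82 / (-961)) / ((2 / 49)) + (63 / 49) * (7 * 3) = 23938 / 961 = 24.91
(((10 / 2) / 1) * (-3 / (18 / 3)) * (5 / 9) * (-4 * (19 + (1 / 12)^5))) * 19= 2245709275 / 1119744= 2005.56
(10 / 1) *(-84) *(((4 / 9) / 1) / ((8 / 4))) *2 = -1120 / 3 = -373.33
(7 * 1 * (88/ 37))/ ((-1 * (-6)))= 308/ 111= 2.77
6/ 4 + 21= 45/ 2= 22.50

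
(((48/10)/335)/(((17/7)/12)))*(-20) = -8064/5695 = -1.42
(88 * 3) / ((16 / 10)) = 165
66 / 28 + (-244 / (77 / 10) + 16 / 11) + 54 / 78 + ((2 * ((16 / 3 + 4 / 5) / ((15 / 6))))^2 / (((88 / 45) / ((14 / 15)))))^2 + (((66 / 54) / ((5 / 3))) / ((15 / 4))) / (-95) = 51409370616979 / 490333593750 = 104.85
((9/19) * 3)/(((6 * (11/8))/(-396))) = -1296/19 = -68.21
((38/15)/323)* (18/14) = 6/595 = 0.01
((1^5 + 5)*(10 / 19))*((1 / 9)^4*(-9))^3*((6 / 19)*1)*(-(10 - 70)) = -800 / 5179955427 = -0.00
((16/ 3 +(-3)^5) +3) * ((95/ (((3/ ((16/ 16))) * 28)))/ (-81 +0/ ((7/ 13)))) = 16720/ 5103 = 3.28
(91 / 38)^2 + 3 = 12613 / 1444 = 8.73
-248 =-248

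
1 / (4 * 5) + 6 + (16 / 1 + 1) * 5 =1821 / 20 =91.05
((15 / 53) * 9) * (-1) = -2.55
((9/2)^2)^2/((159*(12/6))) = 2187/1696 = 1.29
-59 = -59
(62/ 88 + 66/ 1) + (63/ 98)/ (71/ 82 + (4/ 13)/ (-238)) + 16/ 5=1704601847/ 24128060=70.65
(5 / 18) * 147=245 / 6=40.83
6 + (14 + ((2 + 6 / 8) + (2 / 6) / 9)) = 2461 / 108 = 22.79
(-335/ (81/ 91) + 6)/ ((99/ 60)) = -599980/ 2673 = -224.46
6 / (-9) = -0.67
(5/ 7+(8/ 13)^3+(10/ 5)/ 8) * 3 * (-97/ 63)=-7144535/ 1291836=-5.53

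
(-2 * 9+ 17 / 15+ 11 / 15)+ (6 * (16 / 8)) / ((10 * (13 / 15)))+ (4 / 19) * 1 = -14.54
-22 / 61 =-0.36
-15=-15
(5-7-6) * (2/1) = -16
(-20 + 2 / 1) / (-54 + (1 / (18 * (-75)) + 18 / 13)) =315900 / 923413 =0.34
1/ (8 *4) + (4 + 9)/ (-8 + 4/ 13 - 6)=-2615/ 2848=-0.92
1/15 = 0.07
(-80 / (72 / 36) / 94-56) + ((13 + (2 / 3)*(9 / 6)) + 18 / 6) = -1853 / 47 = -39.43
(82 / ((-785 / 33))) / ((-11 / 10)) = 492 / 157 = 3.13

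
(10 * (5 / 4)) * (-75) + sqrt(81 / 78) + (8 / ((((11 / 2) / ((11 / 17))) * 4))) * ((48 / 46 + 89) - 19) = -720053 / 782 + 3 * sqrt(78) / 26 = -919.76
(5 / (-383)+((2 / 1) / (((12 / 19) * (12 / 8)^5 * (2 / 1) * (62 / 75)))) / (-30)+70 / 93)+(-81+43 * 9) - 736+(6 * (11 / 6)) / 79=-293429309768 / 683777943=-429.13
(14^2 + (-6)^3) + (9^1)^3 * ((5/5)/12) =163/4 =40.75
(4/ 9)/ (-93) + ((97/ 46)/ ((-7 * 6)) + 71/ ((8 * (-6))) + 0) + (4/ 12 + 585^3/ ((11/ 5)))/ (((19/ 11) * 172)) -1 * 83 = 539422498991419/ 1761543504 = 306221.50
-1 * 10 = -10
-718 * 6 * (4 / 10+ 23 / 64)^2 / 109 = -63595773 / 2790400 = -22.79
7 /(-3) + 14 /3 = 7 /3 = 2.33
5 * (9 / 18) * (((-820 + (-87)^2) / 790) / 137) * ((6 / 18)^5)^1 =6749 / 10519956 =0.00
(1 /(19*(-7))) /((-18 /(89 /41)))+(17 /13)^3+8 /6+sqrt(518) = 769951919 /215644338+sqrt(518) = 26.33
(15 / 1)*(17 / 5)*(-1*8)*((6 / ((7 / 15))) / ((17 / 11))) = -23760 / 7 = -3394.29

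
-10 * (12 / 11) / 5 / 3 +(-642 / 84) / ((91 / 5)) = -16077 / 14014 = -1.15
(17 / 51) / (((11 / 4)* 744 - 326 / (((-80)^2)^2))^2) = 419430400000000 / 5267352883998965839707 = 0.00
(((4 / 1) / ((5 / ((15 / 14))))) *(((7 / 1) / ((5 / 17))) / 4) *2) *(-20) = -204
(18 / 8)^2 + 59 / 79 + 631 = 804927 / 1264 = 636.81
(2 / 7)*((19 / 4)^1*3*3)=171 / 14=12.21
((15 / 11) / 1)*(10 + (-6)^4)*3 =58770 / 11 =5342.73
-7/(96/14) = -1.02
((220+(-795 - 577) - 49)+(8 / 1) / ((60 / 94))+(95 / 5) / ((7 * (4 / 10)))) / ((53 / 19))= -4714907 / 11130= -423.62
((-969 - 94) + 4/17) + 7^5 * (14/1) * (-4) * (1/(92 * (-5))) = 983.30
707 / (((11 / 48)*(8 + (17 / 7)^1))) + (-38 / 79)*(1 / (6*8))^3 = 1037718340711 / 3507812352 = 295.83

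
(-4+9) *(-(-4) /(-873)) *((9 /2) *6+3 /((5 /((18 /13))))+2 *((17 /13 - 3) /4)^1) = -7016 /11349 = -0.62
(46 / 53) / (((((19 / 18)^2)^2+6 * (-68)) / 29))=-140037984 / 2263094011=-0.06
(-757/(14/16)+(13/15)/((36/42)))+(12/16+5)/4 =-4347979/5040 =-862.69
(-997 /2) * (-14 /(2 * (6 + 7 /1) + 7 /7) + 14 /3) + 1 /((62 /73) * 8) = -27690701 /13392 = -2067.70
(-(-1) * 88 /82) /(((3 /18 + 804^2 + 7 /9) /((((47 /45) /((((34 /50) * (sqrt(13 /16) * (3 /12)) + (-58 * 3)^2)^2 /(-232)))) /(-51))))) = 47403658831531572838400 /5508706273180211259416725164420450861 - 49581049774080000 * sqrt(13) /2052263121380863018214074080862520909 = 0.00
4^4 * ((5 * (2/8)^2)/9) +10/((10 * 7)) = 569/63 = 9.03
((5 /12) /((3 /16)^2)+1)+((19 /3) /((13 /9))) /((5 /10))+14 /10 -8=26362 /1755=15.02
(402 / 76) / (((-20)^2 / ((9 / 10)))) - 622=-621.99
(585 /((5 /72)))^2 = 70963776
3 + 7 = 10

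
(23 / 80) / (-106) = -23 / 8480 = -0.00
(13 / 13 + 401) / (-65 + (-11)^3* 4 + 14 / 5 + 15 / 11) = -3685 / 49361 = -0.07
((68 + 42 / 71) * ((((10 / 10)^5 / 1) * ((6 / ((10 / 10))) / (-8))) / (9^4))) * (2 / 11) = -2435 / 1708047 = -0.00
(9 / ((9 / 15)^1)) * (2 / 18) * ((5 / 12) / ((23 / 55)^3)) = 4159375 / 438012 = 9.50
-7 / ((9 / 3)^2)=-7 / 9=-0.78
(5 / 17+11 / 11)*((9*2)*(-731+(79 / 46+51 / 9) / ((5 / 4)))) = -33020724 / 1955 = -16890.40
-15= -15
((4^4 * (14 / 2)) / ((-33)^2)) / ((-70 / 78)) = -3328 / 1815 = -1.83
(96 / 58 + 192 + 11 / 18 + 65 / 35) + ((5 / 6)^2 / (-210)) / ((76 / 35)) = 653566045 / 3332448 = 196.12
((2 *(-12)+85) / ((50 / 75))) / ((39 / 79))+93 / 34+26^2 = 190962 / 221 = 864.08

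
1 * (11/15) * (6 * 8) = 176/5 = 35.20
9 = 9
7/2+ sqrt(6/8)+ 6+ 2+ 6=18.37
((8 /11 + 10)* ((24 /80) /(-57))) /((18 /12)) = -118 /3135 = -0.04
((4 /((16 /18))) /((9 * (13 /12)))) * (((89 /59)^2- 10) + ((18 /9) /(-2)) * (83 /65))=-12220248 /2941445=-4.15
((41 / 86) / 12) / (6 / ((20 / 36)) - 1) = 205 / 50568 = 0.00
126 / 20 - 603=-596.70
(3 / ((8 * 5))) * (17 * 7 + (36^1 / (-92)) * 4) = 8103 / 920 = 8.81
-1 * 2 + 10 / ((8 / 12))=13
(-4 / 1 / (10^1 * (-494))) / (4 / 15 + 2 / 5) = 3 / 2470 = 0.00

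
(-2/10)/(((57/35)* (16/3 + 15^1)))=-7/1159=-0.01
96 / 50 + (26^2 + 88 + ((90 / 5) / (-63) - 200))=98986 / 175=565.63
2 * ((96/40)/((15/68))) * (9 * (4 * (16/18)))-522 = 4358/25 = 174.32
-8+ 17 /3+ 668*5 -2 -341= 8984 /3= 2994.67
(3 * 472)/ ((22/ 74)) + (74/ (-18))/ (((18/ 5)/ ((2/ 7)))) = 29704229/ 6237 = 4762.58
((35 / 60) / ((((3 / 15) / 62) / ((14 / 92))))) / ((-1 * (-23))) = 1.20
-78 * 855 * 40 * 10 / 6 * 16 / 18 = -3952000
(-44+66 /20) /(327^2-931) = -407 /1059980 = -0.00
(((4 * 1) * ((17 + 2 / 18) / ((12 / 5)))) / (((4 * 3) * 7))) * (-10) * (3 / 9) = -275 / 243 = -1.13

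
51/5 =10.20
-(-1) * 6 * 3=18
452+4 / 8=905 / 2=452.50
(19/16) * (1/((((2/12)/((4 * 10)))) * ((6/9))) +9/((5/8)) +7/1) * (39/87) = 471029/2320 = 203.03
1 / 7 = 0.14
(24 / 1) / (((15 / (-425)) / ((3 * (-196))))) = 399840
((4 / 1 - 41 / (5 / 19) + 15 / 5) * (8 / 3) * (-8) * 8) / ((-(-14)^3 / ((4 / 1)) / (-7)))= -63488 / 245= -259.13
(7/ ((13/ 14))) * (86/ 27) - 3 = 7375/ 351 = 21.01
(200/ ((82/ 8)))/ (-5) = -3.90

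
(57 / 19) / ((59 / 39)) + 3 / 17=2166 / 1003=2.16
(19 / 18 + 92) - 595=-9035 / 18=-501.94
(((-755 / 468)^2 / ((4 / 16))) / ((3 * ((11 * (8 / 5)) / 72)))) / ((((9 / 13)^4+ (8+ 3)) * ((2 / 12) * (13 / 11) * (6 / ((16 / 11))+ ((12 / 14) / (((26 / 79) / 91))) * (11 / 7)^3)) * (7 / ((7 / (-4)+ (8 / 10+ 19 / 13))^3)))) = 2628481335613 / 19785702008255040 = 0.00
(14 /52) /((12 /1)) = 7 /312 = 0.02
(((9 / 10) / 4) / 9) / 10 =1 / 400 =0.00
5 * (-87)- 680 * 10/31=-20285/31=-654.35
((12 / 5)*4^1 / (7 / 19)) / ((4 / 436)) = 99408 / 35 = 2840.23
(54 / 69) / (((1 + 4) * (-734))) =-0.00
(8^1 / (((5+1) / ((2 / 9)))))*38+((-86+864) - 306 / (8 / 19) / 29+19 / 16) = 9588761 / 12528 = 765.39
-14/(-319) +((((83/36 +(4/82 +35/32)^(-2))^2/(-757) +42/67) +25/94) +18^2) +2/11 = 1617691962230558384911645357/4975889829354952725845232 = 325.11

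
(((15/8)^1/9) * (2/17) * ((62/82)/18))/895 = 31/26948808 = 0.00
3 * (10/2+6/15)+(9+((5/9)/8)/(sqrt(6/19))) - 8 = 5 * sqrt(114)/432+86/5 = 17.32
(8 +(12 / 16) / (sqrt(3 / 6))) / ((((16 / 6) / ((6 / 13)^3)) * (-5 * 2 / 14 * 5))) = -4536 / 54925 - 1701 * sqrt(2) / 219700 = -0.09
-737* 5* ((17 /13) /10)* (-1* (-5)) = -62645 /26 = -2409.42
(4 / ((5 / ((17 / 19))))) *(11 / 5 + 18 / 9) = 1428 / 475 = 3.01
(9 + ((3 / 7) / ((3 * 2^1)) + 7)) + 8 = 337 / 14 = 24.07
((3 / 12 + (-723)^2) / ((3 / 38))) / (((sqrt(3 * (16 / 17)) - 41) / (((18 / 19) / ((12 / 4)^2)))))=-1457369149 / 85587 - 8363668 * sqrt(51) / 85587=-17725.80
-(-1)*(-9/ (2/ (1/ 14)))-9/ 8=-81/ 56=-1.45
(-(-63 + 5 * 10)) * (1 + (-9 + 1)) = -91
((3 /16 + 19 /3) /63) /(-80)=-313 /241920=-0.00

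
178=178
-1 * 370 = -370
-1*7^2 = -49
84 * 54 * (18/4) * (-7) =-142884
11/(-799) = -11/799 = -0.01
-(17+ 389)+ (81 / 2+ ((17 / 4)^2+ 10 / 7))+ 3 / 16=-9683 / 28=-345.82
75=75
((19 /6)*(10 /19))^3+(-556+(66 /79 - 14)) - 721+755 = -1131631 /2133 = -530.53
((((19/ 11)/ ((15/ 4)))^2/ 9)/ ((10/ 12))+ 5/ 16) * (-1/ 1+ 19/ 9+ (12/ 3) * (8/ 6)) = 64574503/ 29403000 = 2.20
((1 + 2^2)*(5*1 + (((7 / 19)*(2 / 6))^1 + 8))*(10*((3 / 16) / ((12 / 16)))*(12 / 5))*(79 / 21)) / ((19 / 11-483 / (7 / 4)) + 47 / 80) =-520009600 / 96096357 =-5.41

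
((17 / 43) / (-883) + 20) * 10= 7593630 / 37969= 200.00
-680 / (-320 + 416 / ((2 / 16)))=-85 / 376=-0.23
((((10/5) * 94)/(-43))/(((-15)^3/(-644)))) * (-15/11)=121072/106425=1.14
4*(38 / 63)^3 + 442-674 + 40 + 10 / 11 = -523184426 / 2750517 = -190.21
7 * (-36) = -252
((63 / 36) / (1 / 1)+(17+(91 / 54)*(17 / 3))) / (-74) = -9169 / 23976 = -0.38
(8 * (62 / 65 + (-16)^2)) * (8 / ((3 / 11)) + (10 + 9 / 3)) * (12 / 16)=4242308 / 65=65266.28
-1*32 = -32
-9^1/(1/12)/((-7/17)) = 1836/7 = 262.29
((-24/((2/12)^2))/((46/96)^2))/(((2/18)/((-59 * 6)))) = 11989092.66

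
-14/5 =-2.80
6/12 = 1/2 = 0.50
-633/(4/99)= -62667/4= -15666.75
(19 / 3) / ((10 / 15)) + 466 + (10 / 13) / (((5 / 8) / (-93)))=9387 / 26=361.04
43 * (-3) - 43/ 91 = -11782/ 91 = -129.47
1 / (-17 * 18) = -1 / 306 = -0.00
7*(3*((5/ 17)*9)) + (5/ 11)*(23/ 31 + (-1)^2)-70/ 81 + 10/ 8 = 106619165/ 1878228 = 56.77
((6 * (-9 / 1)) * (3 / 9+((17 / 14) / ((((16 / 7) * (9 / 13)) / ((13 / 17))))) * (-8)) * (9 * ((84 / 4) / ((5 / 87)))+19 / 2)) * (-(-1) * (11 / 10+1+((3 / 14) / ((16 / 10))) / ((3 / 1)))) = 18656395251 / 11200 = 1665749.58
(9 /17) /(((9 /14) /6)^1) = 84 /17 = 4.94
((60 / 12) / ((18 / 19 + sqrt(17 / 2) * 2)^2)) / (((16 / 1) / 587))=1334802193 / 228484000 - 36236097 * sqrt(34) / 114242000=3.99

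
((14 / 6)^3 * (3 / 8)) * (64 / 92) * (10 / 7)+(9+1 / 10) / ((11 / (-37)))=-589169 / 22770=-25.87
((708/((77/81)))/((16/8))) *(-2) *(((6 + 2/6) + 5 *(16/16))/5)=-649944/385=-1688.17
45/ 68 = 0.66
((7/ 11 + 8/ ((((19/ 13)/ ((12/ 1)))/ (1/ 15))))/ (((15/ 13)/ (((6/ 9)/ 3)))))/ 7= 45422/ 329175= 0.14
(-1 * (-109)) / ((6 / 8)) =436 / 3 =145.33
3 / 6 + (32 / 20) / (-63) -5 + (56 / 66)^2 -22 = -655717 / 25410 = -25.81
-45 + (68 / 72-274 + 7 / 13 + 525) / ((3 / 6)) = 53816 / 117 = 459.97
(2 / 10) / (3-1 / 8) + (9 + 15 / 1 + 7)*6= 21398 / 115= 186.07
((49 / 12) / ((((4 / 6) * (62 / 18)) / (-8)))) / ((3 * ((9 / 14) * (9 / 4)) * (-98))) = 28 / 837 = 0.03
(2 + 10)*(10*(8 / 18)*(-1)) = -160 / 3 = -53.33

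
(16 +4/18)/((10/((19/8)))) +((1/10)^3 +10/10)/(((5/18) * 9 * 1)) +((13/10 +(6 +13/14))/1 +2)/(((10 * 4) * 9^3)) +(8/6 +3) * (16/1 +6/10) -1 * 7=1765302781/25515000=69.19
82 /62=41 /31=1.32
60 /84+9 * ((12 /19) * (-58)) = -43753 /133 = -328.97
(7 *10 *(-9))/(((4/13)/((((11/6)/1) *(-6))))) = 22522.50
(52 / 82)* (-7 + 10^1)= 78 / 41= 1.90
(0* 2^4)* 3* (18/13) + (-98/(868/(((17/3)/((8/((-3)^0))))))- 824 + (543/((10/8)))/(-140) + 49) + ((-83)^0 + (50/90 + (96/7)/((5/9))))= -587416747/781200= -751.94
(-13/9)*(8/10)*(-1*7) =364/45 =8.09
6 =6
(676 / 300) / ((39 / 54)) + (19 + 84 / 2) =1603 / 25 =64.12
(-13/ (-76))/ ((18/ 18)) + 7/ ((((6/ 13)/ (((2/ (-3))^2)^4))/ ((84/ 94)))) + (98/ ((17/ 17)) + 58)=3672401395/ 23435892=156.70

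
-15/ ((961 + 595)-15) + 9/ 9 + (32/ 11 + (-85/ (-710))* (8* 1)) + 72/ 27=27165046/ 3610563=7.52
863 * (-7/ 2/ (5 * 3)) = -6041/ 30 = -201.37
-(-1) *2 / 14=1 / 7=0.14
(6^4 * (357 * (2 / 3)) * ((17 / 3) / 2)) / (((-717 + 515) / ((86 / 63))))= -596496 / 101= -5905.90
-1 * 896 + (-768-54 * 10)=-2204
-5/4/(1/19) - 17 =-163/4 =-40.75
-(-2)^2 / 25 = -4 / 25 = -0.16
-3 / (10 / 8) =-12 / 5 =-2.40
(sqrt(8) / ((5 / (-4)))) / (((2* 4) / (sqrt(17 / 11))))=-sqrt(374) / 55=-0.35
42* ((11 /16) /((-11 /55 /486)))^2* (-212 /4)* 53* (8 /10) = -263420135488.12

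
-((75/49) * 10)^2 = -562500/2401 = -234.28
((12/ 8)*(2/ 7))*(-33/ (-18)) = 11/ 14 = 0.79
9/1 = 9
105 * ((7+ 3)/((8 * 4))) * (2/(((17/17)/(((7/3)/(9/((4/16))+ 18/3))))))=175/48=3.65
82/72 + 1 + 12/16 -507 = -4537/9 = -504.11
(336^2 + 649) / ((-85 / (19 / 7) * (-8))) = 431471 / 952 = 453.23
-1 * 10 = -10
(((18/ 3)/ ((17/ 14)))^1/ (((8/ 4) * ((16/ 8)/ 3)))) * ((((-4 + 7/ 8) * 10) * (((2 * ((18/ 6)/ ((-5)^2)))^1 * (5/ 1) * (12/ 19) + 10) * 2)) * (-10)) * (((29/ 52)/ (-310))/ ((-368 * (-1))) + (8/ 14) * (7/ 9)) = 124818252475/ 11271104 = 11074.18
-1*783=-783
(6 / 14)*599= 1797 / 7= 256.71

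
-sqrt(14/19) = -sqrt(266)/19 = -0.86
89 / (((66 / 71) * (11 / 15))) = 31595 / 242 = 130.56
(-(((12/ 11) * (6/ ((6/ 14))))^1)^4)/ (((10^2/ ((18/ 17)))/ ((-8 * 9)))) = 258096513024/ 6222425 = 41478.44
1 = 1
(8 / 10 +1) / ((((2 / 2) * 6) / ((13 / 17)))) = 39 / 170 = 0.23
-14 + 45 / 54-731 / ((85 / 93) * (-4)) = 11207 / 60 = 186.78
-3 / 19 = -0.16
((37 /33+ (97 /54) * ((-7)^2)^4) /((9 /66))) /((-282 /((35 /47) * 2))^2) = 7535028082925 /3557287449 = 2118.19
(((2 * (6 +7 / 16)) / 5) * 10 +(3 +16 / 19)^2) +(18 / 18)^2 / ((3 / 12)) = 64275 / 1444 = 44.51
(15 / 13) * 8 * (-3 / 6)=-60 / 13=-4.62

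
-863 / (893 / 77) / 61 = -66451 / 54473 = -1.22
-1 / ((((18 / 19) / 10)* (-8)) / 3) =95 / 24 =3.96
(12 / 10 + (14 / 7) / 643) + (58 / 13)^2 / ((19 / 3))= 44865928 / 10323365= 4.35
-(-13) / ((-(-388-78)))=13 / 466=0.03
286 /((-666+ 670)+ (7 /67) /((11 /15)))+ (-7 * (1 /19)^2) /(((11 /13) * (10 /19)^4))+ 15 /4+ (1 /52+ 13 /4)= 330758924161 /4365790000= 75.76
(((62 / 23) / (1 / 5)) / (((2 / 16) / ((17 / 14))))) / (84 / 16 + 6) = 16864 / 1449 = 11.64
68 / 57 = 1.19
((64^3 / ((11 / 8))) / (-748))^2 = 64963.77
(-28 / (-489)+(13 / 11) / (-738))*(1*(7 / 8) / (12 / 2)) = 515543 / 63515232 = 0.01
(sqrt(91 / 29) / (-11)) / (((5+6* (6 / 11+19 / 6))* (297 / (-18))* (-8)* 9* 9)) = -sqrt(2639) / 93020400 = -0.00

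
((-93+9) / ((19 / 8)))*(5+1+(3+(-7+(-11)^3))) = 893088 / 19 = 47004.63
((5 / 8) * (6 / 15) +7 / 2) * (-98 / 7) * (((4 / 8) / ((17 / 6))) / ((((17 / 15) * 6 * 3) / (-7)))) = 3.18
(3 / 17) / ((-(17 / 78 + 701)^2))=-18252 / 50856231425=-0.00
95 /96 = 0.99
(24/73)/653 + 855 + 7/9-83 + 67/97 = 32187941174/41615037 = 773.47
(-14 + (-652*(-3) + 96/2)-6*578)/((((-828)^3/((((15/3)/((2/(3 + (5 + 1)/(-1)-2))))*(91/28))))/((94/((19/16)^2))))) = -22576450/3201977223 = -0.01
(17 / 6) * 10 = 85 / 3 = 28.33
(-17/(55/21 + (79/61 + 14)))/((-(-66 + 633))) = 1037/619596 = 0.00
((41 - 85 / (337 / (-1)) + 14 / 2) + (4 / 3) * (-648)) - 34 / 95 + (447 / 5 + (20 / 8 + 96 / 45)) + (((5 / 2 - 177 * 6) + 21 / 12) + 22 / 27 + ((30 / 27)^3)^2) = -24188934172151 / 13611266892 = -1777.13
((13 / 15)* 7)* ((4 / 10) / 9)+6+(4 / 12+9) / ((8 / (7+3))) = 12107 / 675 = 17.94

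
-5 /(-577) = 5 /577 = 0.01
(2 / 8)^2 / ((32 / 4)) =1 / 128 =0.01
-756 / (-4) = 189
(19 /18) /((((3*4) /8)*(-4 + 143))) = 19 /3753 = 0.01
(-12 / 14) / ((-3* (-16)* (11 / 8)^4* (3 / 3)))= -512 / 102487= -0.00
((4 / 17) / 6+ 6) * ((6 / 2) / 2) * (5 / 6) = 385 / 51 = 7.55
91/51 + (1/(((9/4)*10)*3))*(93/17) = 1427/765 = 1.87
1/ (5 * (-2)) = -1/ 10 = -0.10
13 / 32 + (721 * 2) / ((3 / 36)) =553741 / 32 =17304.41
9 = 9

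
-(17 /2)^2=-289 /4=-72.25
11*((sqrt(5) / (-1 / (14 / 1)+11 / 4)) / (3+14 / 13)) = 4004*sqrt(5) / 3975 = 2.25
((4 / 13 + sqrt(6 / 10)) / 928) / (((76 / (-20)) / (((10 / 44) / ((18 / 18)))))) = -5 * sqrt(15) / 387904 - 25 / 1260688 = -0.00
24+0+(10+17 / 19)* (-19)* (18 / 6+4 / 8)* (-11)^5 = 233362947 / 2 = 116681473.50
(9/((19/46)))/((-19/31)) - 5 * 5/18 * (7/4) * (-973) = 60545227/25992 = 2329.38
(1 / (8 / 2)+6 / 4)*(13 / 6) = 91 / 24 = 3.79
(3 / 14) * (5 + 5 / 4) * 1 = 75 / 56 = 1.34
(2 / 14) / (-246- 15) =-1 / 1827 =-0.00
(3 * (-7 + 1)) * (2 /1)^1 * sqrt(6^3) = -216 * sqrt(6) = -529.09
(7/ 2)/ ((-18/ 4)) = -7/ 9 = -0.78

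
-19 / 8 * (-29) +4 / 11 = 6093 / 88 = 69.24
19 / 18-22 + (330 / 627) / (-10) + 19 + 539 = 183655 / 342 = 537.00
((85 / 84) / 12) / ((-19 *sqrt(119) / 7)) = -5 *sqrt(119) / 19152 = -0.00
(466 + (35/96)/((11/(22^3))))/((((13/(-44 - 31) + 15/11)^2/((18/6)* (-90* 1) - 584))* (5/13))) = -2475191593875/1928648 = -1283381.72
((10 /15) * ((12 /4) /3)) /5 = 2 /15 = 0.13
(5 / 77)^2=25 / 5929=0.00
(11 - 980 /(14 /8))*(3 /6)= -549 /2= -274.50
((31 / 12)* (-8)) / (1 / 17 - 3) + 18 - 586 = -42073 / 75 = -560.97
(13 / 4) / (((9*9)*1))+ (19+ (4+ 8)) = 10057 / 324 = 31.04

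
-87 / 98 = -0.89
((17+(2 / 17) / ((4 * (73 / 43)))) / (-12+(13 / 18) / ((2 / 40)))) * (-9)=-62.65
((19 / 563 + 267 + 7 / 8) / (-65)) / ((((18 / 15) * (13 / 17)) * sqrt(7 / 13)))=-20513237 * sqrt(91) / 31969392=-6.12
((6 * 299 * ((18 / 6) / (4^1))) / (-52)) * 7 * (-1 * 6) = 1086.75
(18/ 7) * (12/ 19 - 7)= -2178/ 133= -16.38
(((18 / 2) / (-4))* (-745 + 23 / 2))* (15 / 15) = 13203 / 8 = 1650.38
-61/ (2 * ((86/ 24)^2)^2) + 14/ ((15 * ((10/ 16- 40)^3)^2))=-1323979817127573661312/ 7156989236907301640625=-0.18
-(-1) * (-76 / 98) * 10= -380 / 49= -7.76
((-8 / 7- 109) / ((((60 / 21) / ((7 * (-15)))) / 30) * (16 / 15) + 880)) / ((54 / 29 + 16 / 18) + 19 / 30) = -4754082375 / 128546507672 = -0.04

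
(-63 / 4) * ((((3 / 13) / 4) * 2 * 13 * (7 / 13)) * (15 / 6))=-6615 / 208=-31.80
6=6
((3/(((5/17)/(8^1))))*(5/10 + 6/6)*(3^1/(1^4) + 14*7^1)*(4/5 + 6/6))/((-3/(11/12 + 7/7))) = -355419/25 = -14216.76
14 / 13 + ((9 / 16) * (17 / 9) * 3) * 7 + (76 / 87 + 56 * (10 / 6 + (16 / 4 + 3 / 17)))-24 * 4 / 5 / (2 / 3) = 165443809 / 512720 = 322.68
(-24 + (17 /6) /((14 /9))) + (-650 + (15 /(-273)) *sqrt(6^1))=-18821 /28 -5 *sqrt(6) /91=-672.31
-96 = -96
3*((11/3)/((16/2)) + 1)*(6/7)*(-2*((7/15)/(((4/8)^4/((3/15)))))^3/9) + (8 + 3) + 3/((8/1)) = 17414663/2025000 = 8.60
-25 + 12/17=-413/17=-24.29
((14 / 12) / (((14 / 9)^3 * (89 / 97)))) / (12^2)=2619 / 1116416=0.00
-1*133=-133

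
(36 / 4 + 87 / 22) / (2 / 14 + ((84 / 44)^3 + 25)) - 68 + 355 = 171915037 / 598166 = 287.40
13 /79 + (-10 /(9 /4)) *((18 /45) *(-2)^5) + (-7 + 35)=60473 /711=85.05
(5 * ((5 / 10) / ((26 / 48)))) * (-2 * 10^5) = -12000000 / 13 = -923076.92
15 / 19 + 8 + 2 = 205 / 19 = 10.79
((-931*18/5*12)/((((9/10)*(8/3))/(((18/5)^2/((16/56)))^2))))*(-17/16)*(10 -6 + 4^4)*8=9525122386416/125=76200979091.33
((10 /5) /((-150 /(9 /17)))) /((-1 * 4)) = 3 /1700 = 0.00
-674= -674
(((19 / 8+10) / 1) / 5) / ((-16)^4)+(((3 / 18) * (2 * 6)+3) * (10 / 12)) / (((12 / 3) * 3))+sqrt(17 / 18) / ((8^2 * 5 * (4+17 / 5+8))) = sqrt(34) / 29568+8192891 / 23592960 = 0.35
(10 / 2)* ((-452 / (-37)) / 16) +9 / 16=2593 / 592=4.38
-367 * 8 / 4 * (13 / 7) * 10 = -95420 / 7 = -13631.43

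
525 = 525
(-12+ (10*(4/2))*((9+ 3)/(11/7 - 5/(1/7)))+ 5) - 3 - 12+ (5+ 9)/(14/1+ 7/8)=-18722/663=-28.24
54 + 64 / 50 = 1382 / 25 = 55.28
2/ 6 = 0.33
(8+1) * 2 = 18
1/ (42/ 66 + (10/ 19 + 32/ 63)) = 13167/ 21997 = 0.60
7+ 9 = 16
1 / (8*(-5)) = -1 / 40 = -0.02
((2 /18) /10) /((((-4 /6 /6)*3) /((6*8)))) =-8 /5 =-1.60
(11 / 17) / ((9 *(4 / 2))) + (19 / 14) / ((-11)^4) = 565132 / 15680511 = 0.04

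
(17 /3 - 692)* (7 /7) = -2059 /3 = -686.33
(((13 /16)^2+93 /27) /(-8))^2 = 89434849 /339738624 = 0.26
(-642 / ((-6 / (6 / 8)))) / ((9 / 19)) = 2033 / 12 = 169.42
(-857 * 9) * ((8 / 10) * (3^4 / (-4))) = 624753 / 5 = 124950.60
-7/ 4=-1.75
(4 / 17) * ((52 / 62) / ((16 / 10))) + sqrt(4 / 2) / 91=sqrt(2) / 91 + 65 / 527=0.14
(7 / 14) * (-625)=-312.50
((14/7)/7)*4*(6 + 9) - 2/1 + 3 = 127/7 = 18.14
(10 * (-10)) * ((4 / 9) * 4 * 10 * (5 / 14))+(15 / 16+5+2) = -631999 / 1008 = -626.98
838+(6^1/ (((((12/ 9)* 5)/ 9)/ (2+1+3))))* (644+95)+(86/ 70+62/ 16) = 10292381/ 280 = 36758.50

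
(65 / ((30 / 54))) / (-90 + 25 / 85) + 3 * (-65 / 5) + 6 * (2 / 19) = -1149516 / 28975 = -39.67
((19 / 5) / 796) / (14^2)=19 / 780080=0.00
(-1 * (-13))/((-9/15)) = -65/3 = -21.67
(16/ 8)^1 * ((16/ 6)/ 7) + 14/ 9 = 146/ 63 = 2.32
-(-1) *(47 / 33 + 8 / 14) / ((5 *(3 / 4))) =1844 / 3465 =0.53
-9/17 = -0.53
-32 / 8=-4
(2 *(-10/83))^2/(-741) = -400/5104749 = -0.00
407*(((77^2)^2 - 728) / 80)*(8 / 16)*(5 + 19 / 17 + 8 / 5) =586586647031 / 850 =690101937.68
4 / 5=0.80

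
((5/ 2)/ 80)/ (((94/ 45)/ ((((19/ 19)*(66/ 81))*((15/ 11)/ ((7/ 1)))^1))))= 25/ 10528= 0.00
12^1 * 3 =36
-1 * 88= -88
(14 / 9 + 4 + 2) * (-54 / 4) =-102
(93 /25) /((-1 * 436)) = -93 /10900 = -0.01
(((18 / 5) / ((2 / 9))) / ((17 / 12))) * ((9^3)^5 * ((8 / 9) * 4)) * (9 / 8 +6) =5069863236698636976 / 85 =59645449843513376.19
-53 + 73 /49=-2524 /49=-51.51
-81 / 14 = -5.79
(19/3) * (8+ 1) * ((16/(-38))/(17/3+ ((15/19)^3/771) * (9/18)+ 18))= -253837872/250315721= -1.01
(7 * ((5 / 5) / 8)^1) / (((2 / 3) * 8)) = 21 / 128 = 0.16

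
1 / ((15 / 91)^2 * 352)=8281 / 79200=0.10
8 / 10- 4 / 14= 18 / 35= 0.51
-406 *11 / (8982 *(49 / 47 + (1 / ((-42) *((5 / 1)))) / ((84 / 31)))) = -205703960 / 430588597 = -0.48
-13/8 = -1.62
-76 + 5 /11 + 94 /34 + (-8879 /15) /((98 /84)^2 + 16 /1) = -62455726 /584375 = -106.88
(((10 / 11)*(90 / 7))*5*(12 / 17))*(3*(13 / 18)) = 117000 / 1309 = 89.38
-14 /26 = -7 /13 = -0.54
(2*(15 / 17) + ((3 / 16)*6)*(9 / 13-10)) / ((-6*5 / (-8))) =-5131 / 2210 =-2.32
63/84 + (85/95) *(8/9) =1057/684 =1.55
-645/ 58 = -11.12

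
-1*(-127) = 127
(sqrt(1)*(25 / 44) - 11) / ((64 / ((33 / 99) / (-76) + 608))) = -21209319 / 214016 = -99.10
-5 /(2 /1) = -5 /2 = -2.50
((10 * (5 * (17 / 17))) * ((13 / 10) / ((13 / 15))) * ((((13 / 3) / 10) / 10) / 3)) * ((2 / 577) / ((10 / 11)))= 143 / 34620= 0.00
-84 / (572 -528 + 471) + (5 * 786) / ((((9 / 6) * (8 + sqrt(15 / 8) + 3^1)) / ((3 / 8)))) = 44446848 / 490795 -1965 * sqrt(30) / 953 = 79.27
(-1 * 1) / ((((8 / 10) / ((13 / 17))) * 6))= -65 / 408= -0.16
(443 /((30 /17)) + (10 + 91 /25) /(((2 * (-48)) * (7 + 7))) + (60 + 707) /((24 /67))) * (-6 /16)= -80378979 /89600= -897.09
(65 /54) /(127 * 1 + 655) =65 /42228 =0.00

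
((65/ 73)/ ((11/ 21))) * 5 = 6825/ 803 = 8.50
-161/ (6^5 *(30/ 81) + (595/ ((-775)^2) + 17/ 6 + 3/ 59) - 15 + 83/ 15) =-6846404250/ 122189966851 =-0.06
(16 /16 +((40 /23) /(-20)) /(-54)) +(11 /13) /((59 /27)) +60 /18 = 2249201 /476307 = 4.72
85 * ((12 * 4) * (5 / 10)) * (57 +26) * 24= 4063680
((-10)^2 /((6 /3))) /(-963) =-50 /963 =-0.05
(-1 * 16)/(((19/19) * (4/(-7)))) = 28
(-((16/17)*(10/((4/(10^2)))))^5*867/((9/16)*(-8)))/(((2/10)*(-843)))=-10240000000000000000/12424977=-824146394798.16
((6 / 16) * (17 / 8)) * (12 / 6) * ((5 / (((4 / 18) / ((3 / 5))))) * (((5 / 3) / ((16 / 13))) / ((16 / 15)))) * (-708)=-19338.85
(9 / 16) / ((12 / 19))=57 / 64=0.89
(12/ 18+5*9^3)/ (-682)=-10937/ 2046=-5.35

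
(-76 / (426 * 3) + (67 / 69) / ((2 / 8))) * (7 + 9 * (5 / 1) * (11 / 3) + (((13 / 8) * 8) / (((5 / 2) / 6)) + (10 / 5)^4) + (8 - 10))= 4069604 / 4899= 830.70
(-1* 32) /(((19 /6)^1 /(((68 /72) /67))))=-544 /3819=-0.14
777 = 777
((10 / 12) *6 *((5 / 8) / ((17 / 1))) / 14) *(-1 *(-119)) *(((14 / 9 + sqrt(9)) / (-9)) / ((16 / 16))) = -1025 / 1296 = -0.79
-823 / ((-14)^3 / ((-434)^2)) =790903 / 14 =56493.07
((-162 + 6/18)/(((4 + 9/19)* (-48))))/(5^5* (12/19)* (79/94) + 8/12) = 1645799/3627557376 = 0.00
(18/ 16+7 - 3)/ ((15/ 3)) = 41/ 40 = 1.02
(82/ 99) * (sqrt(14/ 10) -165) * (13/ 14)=-125.99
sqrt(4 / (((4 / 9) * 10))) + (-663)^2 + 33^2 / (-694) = 3 * sqrt(10) / 10 + 305059797 / 694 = 439568.38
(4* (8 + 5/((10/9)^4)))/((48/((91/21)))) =293293/72000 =4.07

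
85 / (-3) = -85 / 3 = -28.33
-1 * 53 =-53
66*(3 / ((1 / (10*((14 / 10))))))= 2772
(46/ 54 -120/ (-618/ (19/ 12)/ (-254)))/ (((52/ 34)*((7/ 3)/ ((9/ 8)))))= -24.35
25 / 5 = 5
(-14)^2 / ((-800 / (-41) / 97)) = 194873 / 200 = 974.36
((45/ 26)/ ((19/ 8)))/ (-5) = -0.15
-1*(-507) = 507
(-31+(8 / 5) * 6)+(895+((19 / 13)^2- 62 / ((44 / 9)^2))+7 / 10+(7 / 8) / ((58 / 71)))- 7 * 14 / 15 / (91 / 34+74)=29508853452457 / 33731034480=874.83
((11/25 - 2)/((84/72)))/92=-117/8050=-0.01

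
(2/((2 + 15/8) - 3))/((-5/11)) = -176/35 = -5.03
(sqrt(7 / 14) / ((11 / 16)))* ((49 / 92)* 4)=392* sqrt(2) / 253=2.19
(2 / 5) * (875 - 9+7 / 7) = 1734 / 5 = 346.80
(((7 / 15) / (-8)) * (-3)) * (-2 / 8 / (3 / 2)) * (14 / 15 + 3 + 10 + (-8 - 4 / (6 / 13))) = 287 / 3600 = 0.08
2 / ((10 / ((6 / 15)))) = 2 / 25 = 0.08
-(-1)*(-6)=-6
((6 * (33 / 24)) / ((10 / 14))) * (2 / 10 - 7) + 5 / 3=-76.87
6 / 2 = 3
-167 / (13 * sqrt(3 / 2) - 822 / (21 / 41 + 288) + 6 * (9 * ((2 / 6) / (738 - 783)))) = -13.18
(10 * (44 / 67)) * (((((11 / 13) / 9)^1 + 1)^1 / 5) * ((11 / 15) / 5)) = 0.21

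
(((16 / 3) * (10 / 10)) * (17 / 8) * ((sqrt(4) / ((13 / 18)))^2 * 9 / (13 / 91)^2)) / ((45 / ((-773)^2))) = 430048791648 / 845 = 508933481.24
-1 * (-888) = 888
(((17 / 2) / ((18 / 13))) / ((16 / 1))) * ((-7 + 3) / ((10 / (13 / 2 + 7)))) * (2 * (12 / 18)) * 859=-189839 / 80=-2372.99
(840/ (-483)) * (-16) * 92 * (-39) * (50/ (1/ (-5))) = 24960000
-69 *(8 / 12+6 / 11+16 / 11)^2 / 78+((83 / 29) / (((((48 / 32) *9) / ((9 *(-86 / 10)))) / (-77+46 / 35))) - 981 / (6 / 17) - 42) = -1585.85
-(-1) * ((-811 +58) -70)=-823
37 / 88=0.42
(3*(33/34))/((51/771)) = 25443/578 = 44.02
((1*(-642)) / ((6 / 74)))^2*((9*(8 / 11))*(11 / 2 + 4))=42883191216 / 11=3898471928.73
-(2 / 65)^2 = -4 / 4225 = -0.00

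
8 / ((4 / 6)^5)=243 / 4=60.75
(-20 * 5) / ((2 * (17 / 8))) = -400 / 17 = -23.53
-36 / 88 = -9 / 22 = -0.41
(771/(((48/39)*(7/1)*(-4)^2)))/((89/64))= 10023/2492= 4.02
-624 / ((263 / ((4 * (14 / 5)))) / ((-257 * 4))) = 35922432 / 1315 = 27317.44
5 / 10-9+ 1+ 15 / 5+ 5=1 / 2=0.50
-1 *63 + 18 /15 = -309 /5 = -61.80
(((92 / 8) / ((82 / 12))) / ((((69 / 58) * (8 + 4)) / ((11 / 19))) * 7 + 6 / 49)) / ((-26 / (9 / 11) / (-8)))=294147 / 119922868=0.00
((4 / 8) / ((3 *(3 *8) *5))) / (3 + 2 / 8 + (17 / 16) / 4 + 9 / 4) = 4 / 16605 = 0.00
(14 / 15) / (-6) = -7 / 45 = -0.16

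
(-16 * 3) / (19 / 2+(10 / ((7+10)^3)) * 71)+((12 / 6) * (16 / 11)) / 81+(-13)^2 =4617571423 / 28145799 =164.06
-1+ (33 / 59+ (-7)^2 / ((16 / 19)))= 54513 / 944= 57.75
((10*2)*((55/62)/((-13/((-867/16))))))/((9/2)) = 79475/4836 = 16.43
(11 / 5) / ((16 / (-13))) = -143 / 80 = -1.79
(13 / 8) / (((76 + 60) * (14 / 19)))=247 / 15232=0.02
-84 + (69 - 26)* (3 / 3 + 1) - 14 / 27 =40 / 27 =1.48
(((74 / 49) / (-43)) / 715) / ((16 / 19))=-703 / 12052040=-0.00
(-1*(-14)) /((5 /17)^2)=4046 /25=161.84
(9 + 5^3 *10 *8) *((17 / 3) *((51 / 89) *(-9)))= -26033409 / 89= -292510.21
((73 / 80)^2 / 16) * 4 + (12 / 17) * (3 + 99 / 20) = 2532833 / 435200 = 5.82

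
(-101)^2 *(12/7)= 122412/7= 17487.43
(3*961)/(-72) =-961/24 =-40.04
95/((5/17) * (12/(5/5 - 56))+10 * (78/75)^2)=2220625/251324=8.84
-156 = -156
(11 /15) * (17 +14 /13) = 517 /39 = 13.26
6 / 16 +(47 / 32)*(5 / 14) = 403 / 448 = 0.90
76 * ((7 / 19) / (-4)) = -7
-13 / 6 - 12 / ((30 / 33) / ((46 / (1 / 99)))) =-1803449 / 30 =-60114.97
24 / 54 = 4 / 9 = 0.44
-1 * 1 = -1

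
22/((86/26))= 286/43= 6.65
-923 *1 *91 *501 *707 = -29750908551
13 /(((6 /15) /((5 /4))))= 40.62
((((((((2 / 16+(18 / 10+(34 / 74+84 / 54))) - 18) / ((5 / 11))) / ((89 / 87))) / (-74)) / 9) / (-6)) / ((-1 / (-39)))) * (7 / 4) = -5436522091 / 10527062400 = -0.52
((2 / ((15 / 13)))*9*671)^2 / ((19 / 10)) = 5478532488 / 95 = 57668763.03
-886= -886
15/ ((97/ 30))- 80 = -7310/ 97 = -75.36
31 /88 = 0.35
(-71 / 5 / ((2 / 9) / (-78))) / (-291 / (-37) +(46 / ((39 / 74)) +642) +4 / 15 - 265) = 35961003 / 3408464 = 10.55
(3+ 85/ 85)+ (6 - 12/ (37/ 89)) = -698/ 37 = -18.86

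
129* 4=516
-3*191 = -573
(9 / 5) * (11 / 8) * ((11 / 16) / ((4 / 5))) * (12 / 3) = 1089 / 128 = 8.51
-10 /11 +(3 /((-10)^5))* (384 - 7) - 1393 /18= -775261969 /9900000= -78.31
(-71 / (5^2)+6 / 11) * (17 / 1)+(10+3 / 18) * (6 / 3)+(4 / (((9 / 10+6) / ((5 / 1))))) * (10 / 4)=-216838 / 18975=-11.43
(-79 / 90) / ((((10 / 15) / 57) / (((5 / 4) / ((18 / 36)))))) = -1501 / 8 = -187.62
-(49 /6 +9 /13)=-691 /78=-8.86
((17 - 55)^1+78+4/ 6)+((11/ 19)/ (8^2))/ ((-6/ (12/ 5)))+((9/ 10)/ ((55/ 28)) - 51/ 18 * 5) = 4506803/ 167200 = 26.95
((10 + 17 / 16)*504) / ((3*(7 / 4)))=1062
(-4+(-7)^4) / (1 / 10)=23970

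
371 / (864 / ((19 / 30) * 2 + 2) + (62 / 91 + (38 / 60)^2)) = 212694300 / 152252557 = 1.40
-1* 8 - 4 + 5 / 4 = -43 / 4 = -10.75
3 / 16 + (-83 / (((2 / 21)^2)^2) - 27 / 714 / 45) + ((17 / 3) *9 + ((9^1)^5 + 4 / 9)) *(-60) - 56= -16261181023 / 3570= -4554952.67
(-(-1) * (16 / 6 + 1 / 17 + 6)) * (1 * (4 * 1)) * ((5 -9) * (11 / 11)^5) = -7120 / 51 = -139.61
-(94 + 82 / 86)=-4083 / 43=-94.95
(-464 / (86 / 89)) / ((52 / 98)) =-505876 / 559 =-904.97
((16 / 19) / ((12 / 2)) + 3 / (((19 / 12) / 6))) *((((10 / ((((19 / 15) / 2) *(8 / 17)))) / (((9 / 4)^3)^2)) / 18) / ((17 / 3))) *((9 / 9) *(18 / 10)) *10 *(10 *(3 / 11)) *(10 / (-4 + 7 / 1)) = 3358720000 / 703450737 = 4.77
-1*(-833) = 833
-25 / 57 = -0.44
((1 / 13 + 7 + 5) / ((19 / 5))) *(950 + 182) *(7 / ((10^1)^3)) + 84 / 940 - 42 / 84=7189722 / 290225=24.77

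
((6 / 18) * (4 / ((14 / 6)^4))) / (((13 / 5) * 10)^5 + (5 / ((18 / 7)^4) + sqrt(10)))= 14140688007837901248 / 3735129716679181290496755001 -1190155742208 * sqrt(10) / 3735129716679181290496755001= 0.00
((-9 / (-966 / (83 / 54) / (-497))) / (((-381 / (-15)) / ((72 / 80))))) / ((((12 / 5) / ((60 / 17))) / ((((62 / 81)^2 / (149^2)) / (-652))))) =141579325 / 9431931637306008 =0.00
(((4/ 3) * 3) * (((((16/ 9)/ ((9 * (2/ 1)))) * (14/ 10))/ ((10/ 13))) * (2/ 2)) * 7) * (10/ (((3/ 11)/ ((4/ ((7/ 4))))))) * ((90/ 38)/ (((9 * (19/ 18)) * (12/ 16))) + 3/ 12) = 107755648/ 438615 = 245.67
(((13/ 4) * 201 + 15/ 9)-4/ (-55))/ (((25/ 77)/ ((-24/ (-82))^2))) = 36312612/ 210125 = 172.81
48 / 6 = 8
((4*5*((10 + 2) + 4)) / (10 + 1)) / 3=320 / 33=9.70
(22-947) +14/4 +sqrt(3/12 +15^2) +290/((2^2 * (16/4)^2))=-29343/32 +sqrt(901)/2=-901.96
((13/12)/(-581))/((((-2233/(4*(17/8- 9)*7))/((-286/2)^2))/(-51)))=22596145/134792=167.64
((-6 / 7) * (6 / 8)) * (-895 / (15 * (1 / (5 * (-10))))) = -13425 / 7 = -1917.86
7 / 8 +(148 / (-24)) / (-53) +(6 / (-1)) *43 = -326915 / 1272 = -257.01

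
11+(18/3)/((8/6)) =31/2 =15.50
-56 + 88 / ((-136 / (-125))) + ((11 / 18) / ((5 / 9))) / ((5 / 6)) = 11136 / 425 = 26.20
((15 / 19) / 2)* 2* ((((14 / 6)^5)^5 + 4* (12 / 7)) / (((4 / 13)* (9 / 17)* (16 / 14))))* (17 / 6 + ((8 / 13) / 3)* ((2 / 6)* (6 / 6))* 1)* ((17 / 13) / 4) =9210573310588212244465284515 / 1446545340512093952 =6367289743.80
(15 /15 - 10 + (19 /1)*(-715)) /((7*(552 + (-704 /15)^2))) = -218475 /309908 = -0.70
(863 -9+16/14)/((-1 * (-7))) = 122.16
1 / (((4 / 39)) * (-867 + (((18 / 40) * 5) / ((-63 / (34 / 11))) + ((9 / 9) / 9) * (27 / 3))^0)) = -39 / 3464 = -0.01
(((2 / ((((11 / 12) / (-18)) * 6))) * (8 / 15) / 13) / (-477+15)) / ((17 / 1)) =32 / 935935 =0.00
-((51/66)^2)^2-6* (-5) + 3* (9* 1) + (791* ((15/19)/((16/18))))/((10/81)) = 12789913573/2225432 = 5747.16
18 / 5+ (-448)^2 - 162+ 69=1003073 / 5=200614.60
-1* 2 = -2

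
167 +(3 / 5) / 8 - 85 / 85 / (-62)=207193 / 1240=167.09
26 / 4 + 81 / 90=37 / 5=7.40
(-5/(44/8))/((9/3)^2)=-10/99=-0.10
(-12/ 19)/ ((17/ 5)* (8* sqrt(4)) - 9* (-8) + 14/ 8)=-240/ 48697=-0.00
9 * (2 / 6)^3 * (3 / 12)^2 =1 / 48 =0.02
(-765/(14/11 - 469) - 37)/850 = -1213/29155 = -0.04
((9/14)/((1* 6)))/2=3/56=0.05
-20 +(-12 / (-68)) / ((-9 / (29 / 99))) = -20.01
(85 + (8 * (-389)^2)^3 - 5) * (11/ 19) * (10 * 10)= 1951462697479207563200/ 19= 102708563025221450694.74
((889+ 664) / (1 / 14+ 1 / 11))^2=57198462244 / 625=91517539.59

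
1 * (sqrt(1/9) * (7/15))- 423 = -19028/45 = -422.84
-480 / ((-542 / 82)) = 19680 / 271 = 72.62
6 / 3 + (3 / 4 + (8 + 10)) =20.75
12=12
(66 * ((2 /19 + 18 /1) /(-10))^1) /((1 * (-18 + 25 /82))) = 930864 /137845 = 6.75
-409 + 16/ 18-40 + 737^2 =4884488/ 9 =542720.89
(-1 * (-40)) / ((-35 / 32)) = -256 / 7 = -36.57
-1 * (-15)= 15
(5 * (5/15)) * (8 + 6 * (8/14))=19.05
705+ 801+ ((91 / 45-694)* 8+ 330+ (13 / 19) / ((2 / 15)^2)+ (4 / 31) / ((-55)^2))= -234845737349 / 64142100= -3661.34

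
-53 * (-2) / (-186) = -53 / 93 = -0.57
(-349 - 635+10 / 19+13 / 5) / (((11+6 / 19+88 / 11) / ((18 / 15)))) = -559098 / 9175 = -60.94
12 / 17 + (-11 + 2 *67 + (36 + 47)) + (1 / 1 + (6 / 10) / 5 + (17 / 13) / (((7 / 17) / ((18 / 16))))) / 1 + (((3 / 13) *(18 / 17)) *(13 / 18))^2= 1112078601 / 5259800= 211.43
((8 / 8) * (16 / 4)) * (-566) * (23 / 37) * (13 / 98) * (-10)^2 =-33846800 / 1813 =-18668.95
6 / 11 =0.55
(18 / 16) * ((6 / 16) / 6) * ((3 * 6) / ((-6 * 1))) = -27 / 128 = -0.21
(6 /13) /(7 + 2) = 0.05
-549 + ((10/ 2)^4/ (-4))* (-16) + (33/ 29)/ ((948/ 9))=17879063/ 9164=1951.01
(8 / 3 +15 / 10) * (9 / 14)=75 / 28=2.68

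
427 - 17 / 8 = 3399 / 8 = 424.88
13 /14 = 0.93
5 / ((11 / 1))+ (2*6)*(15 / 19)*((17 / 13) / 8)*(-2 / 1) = -7180 / 2717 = -2.64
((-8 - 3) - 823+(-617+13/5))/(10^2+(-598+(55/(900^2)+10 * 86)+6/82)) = -9620272800/2404890451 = -4.00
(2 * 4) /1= 8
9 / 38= 0.24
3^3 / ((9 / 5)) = 15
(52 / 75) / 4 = 13 / 75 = 0.17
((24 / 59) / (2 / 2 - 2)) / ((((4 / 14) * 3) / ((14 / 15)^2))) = -5488 / 13275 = -0.41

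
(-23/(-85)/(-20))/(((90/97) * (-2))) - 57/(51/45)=-15387769/306000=-50.29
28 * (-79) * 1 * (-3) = 6636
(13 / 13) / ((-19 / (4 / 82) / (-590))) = 1.51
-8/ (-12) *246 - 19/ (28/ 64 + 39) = 103180/ 631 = 163.52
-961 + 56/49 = -6719/7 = -959.86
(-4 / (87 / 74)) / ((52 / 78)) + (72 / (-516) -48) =-66394 / 1247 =-53.24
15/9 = 5/3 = 1.67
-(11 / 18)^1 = -11 / 18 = -0.61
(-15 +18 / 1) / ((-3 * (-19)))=1 / 19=0.05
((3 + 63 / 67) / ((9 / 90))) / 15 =176 / 67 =2.63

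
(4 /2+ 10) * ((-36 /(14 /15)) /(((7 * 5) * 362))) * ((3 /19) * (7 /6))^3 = -567 /2482958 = -0.00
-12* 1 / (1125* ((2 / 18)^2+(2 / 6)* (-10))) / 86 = 54 / 1445875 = 0.00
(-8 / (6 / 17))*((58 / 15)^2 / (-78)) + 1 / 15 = 116131 / 26325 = 4.41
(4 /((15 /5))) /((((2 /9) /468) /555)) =1558440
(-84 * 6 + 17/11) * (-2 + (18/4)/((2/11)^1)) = -502957/44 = -11430.84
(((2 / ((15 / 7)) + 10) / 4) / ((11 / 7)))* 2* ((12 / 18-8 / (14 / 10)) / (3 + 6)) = -8692 / 4455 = -1.95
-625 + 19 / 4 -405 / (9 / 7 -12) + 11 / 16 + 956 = 29939 / 80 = 374.24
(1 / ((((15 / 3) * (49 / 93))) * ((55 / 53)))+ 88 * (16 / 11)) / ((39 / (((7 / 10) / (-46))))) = -1729729 / 34534500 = -0.05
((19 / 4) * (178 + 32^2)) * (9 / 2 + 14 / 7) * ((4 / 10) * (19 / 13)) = 216961 / 10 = 21696.10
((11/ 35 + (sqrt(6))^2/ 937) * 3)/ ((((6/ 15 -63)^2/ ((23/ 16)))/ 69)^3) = 394088653167665625/ 25261759962304949579776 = 0.00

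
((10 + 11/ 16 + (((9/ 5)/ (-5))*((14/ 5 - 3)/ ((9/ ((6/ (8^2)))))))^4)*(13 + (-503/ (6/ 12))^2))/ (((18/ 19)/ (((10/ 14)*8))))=5845595024000173060379/ 89600000000000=65241015.89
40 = 40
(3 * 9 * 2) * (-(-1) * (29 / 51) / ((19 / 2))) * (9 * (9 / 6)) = 14094 / 323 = 43.63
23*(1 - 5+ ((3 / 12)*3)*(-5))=-713 / 4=-178.25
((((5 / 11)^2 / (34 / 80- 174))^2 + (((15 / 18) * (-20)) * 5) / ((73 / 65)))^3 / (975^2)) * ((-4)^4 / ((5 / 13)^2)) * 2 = -49431662777633756112910485732655890932032000000 / 33233039779153119263309056211288962512064299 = -1487.43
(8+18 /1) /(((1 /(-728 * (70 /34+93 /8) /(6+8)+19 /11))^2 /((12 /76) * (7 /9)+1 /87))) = 33899936051449 /19267919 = 1759397.89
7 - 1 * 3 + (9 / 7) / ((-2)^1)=47 / 14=3.36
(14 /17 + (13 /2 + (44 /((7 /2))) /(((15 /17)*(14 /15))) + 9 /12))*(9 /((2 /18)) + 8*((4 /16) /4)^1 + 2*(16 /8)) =13297815 /6664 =1995.47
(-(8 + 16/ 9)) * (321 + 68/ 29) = -825176/ 261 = -3161.59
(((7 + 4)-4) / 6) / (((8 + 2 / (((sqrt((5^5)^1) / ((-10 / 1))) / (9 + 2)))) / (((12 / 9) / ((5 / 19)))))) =1463 *sqrt(5) / 6822 + 3325 / 3411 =1.45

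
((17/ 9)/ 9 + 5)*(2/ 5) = 844/ 405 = 2.08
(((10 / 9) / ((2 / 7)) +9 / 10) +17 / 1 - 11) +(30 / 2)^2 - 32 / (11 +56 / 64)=398591 / 1710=233.09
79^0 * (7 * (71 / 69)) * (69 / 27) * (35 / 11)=17395 / 297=58.57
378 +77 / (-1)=301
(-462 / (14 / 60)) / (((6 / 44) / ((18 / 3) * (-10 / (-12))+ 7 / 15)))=-79376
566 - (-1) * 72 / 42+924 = 10442 / 7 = 1491.71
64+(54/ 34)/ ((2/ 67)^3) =8129305/ 136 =59774.30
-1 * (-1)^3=1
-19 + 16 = -3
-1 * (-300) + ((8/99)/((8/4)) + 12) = 30892/99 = 312.04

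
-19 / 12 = -1.58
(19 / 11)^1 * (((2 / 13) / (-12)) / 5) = -0.00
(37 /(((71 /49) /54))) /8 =48951 /284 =172.36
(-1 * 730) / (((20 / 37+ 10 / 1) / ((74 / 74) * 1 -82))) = 72927 / 13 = 5609.77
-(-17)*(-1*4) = -68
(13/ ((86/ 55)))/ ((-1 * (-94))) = 715/ 8084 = 0.09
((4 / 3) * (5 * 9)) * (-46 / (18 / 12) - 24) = -3280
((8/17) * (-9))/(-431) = 0.01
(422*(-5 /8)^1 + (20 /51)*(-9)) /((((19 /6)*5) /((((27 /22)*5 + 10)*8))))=-7742550 /3553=-2179.16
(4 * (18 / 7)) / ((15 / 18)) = 432 / 35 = 12.34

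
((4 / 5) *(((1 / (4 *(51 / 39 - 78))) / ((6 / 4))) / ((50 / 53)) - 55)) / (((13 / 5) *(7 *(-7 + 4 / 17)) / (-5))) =-279670213 / 156504075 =-1.79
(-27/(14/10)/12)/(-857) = 45/23996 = 0.00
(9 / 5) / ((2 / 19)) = 171 / 10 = 17.10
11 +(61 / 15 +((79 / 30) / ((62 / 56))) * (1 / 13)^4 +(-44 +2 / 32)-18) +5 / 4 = -3231376121 / 70831280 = -45.62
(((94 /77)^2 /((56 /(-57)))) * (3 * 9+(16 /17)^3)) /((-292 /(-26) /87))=-19473812487441 /59540037788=-327.07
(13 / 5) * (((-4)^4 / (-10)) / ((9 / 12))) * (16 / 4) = -26624 / 75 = -354.99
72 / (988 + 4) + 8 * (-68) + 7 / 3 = -201473 / 372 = -541.59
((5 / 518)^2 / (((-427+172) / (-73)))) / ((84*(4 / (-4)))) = -365 / 1149500016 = -0.00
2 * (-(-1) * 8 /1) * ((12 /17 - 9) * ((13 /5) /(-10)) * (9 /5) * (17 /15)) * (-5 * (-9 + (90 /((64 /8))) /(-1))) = 890838 /125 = 7126.70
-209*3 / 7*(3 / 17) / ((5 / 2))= -3762 / 595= -6.32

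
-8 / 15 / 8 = -1 / 15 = -0.07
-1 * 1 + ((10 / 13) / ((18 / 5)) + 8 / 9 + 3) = 121 / 39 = 3.10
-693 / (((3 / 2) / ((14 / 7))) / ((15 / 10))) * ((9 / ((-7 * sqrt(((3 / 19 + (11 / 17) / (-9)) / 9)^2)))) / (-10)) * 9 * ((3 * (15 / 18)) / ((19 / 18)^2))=-376595.87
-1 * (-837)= 837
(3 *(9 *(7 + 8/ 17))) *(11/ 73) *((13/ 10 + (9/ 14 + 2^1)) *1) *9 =46846998/ 43435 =1078.55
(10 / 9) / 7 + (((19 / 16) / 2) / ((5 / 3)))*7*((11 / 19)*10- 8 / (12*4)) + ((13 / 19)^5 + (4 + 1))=19.33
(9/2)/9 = 1/2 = 0.50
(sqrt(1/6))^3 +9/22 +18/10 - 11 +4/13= -12131/1430 +sqrt(6)/36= -8.42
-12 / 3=-4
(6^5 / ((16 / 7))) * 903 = 3072006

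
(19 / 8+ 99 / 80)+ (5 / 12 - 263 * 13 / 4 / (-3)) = 69347 / 240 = 288.95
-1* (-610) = 610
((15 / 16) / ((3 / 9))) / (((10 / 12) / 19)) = 513 / 8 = 64.12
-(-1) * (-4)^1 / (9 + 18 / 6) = -1 / 3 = -0.33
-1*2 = -2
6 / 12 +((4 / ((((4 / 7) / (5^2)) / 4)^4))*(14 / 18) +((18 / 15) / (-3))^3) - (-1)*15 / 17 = 2917881945.76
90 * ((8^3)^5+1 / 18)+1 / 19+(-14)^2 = 60165276271906540 / 19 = 3166593487995081.05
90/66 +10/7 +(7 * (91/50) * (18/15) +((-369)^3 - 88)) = -483593484603/9625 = -50243478.92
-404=-404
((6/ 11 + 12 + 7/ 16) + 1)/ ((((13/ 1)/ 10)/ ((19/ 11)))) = 233795/ 12584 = 18.58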